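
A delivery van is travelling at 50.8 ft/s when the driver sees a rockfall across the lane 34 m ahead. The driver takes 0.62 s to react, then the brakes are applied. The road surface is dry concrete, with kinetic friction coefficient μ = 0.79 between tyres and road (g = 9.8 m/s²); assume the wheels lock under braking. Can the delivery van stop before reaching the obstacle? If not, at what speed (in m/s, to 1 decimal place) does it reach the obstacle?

50.8 ft/s × 0.3048 = 15.4838 m/s.
a = μg = 0.79 × 9.8 = 7.742 m/s².
Reaction distance = 15.4838 × 0.62 = 9.600 m.
Braking distance = v²/(2a) = 239.748 / 15.484 = 15.484 m.
Total stopping distance = 9.600 + 15.484 = 25.084 m, vs 34 m available — it stops with 34 − 25.084 = 8.916 m to spare.

Yes — it stops about 8.9 m short of the obstacle, so it never reaches it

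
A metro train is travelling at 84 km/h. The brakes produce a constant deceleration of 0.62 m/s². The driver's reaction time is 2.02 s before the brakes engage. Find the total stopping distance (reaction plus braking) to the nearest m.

84 km/h ÷ 3.6 = 23.3333 m/s.
Reaction distance = v·t_r = 23.3333 × 2.02 = 47.133 m.
Braking distance = v²/(2a) = 23.3333² / (2 × 0.620) = 544.443 / 1.240 = 439.067 m.
Total = 47.133 + 439.067 = 486.200 m.

Total stopping distance ≈ 486 m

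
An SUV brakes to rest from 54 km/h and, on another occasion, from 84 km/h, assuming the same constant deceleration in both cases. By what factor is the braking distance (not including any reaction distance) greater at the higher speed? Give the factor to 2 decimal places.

Factor ≈ 2.42

Braking distance d = v²/(2a), so with a fixed, d ∝ v².
Factor = (84/54)² = 1.5556² = 2.4199.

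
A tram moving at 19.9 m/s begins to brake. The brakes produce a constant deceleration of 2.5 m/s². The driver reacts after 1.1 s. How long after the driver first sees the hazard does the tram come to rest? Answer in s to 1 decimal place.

Total time ≈ 9.1 s

Braking time = v/a = 19.9000 / 2.500 = 7.960 s.
Total = 1.1 + 7.960 = 9.060 s.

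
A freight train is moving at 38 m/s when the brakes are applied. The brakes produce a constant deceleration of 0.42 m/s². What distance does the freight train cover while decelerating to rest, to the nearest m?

Braking distance ≈ 1719 m

Braking distance = v²/(2a) = 38.0000² / (2 × 0.420) = 1444.000 / 0.840 = 1719.048 m.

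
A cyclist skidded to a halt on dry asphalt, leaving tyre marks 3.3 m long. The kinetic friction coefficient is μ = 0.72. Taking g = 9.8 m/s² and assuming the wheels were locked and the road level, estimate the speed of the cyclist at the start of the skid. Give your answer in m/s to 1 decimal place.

Deceleration a = μg = 0.72 × 9.8 = 7.056 m/s².
v = √(2a·d) = √(2 × 7.056 × 3.3) = √46.570 = 6.8242 m/s.

Initial speed ≈ 6.8 m/s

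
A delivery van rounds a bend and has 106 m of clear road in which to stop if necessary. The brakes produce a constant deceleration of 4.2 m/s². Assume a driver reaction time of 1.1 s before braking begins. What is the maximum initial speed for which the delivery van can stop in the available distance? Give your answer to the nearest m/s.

Stopping distance: v·t_r + v²/(2a) = 106 with t_r = 1.1 s and a = 4.200 m/s².
So v² + 9.240 v − 890.40 = 0.
Positive root: v = −a·t_r + √((a·t_r)² + 2a·d) = −4.620 + √(21.344 + 890.40) = 25.5751 m/s.

Maximum speed ≈ 26 m/s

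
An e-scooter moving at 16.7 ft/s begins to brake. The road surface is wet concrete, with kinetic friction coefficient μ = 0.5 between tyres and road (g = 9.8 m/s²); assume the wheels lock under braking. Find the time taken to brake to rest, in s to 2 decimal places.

16.7 ft/s × 0.3048 = 5.0902 m/s.
a = μg = 0.5 × 9.8 = 4.900 m/s².
Braking time = v/a = 5.0902 / 4.900 = 1.039 s.

Braking time ≈ 1.04 s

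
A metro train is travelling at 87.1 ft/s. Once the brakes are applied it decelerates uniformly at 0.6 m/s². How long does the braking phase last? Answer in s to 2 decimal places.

Braking time ≈ 44.25 s

87.1 ft/s × 0.3048 = 26.5481 m/s.
Braking time = v/a = 26.5481 / 0.600 = 44.247 s.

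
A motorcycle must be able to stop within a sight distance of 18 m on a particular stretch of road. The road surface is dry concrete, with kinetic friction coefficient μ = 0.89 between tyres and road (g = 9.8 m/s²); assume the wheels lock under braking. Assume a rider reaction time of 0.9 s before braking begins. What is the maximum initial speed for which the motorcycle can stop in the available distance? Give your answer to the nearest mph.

a = μg = 0.89 × 9.8 = 8.722 m/s².
Stopping distance: v·t_r + v²/(2a) = 18 with t_r = 0.9 s and a = 8.722 m/s².
So v² + 15.700 v − 313.99 = 0.
Positive root: v = −a·t_r + √((a·t_r)² + 2a·d) = −7.850 + √(61.622 + 313.99) = 11.5307 m/s.
11.5307 m/s ÷ 0.44704 = 25.793 mph.

Maximum speed ≈ 26 mph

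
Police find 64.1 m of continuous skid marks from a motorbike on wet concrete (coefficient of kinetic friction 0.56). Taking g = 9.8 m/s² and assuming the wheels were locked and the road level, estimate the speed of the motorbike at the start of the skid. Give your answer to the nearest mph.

Initial speed ≈ 59 mph

Deceleration a = μg = 0.56 × 9.8 = 5.488 m/s².
v = √(2a·d) = √(2 × 5.488 × 64.1) = √703.562 = 26.5247 m/s.
= 26.5247 ÷ 0.44704 = 59.334 mph.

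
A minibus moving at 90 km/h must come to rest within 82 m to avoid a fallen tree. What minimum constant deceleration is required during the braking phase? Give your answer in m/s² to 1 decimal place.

Required deceleration ≈ 3.8 m/s²

90 km/h ÷ 3.6 = 25.0000 m/s.
v² = 2a·d ⇒ a = v²/(2d) = 25.0000² / (2 × 82.000) = 625.000 / 164.000 = 3.8110 m/s².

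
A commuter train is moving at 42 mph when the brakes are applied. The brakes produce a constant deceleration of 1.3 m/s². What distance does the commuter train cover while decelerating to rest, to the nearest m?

42 mph × 0.44704 = 18.7757 m/s.
Braking distance = v²/(2a) = 18.7757² / (2 × 1.300) = 352.527 / 2.600 = 135.587 m.

Braking distance ≈ 136 m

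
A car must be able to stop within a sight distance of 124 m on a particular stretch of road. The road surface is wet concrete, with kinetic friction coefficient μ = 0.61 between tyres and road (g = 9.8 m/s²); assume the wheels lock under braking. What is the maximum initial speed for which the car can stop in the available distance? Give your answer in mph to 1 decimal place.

Maximum speed ≈ 86.1 mph

a = μg = 0.61 × 9.8 = 5.978 m/s².
v²/(2a) = d ⇒ v = √(2 × 5.978 × 124) = √1482.54 = 38.5038 m/s.
38.5038 m/s ÷ 0.44704 = 86.131 mph.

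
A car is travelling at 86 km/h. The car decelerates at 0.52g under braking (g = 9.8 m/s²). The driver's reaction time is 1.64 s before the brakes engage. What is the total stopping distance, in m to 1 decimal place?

86 km/h ÷ 3.6 = 23.8889 m/s.
a = 0.52 × 9.8 = 5.096 m/s².
Reaction distance = v·t_r = 23.8889 × 1.64 = 39.178 m.
Braking distance = v²/(2a) = 23.8889² / (2 × 5.096) = 570.680 / 10.192 = 55.993 m.
Total = 39.178 + 55.993 = 95.171 m.

Total stopping distance ≈ 95.2 m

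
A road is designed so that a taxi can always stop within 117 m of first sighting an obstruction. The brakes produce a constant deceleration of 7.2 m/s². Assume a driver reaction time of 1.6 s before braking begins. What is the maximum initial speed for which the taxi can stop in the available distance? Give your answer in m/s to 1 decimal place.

Maximum speed ≈ 31.1 m/s

Stopping distance: v·t_r + v²/(2a) = 117 with t_r = 1.6 s and a = 7.200 m/s².
So v² + 23.040 v − 1684.80 = 0.
Positive root: v = −a·t_r + √((a·t_r)² + 2a·d) = −11.520 + √(132.710 + 1684.80) = 31.1123 m/s.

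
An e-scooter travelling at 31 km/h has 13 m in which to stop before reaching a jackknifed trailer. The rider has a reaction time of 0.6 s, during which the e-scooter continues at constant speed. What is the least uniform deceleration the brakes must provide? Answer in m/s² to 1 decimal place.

31 km/h ÷ 3.6 = 8.6111 m/s.
Distance covered during reaction = 8.6111 × 0.6 = 5.167 m.
Distance available for braking: 13 − 5.167 = 7.833 m.
v² = 2a·d ⇒ a = v²/(2d) = 8.6111² / (2 × 7.833) = 74.151 / 15.666 = 4.7332 m/s².

Required deceleration ≈ 4.7 m/s²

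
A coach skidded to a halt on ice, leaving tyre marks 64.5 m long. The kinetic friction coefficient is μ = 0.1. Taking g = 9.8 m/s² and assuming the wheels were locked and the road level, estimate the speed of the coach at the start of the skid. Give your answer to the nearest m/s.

Deceleration a = μg = 0.1 × 9.8 = 0.980 m/s².
v = √(2a·d) = √(2 × 0.980 × 64.5) = √126.420 = 11.2437 m/s.

Initial speed ≈ 11 m/s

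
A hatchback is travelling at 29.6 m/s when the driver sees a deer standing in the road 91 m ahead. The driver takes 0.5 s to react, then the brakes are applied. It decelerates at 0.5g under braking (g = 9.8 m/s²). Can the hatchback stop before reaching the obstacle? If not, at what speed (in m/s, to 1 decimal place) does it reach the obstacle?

No — it strikes the obstacle at 11.4 m/s

a = 0.5 × 9.8 = 4.900 m/s².
Reaction distance = 29.6000 × 0.5 = 14.800 m.
Braking distance needed to stop: v²/(2a) = 876.160 / 9.800 = 89.404 m, so total needed = 14.800 + 89.404 = 104.204 m > 91 m — it cannot stop.
Distance remaining when braking begins: 91 − 14.800 = 76.200 m.
v² = v₀² − 2a·d = 876.160 − 2 × 4.900 × 76.200 = 129.400 m²/s².
v = √129.400 = 11.375 m/s.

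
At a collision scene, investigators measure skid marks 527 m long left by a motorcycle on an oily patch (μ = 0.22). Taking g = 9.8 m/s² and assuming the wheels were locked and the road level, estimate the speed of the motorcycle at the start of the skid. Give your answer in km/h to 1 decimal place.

Initial speed ≈ 171.6 km/h

Deceleration a = μg = 0.22 × 9.8 = 2.156 m/s².
v = √(2a·d) = √(2 × 2.156 × 527) = √2272.424 = 47.6699 m/s.
= 47.6699 × 3.6 = 171.612 km/h.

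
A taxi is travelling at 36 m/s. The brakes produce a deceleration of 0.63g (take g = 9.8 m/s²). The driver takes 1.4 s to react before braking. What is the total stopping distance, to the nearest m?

Total stopping distance ≈ 155 m

a = 0.63 × 9.8 = 6.174 m/s².
Reaction distance = v·t_r = 36.0000 × 1.4 = 50.400 m.
Braking distance = v²/(2a) = 36.0000² / (2 × 6.174) = 1296.000 / 12.348 = 104.956 m.
Total = 50.400 + 104.956 = 155.356 m.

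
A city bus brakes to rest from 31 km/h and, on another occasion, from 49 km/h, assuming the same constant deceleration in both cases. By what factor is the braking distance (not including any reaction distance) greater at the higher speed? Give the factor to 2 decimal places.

Braking distance d = v²/(2a), so with a fixed, d ∝ v².
Factor = (49/31)² = 1.5806² = 2.4983.

Factor ≈ 2.50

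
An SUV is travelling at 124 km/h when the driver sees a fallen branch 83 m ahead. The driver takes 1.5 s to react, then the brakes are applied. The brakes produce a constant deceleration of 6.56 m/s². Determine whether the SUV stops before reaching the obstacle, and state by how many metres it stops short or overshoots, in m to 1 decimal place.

124 km/h ÷ 3.6 = 34.4444 m/s.
Reaction distance = 34.4444 × 1.5 = 51.667 m.
Braking distance = v²/(2a) = 1186.417 / 13.120 = 90.428 m.
Total stopping distance = 51.667 + 90.428 = 142.095 m, vs 83 m available — it cannot stop in time and overshoots by 142.095 − 83 = 59.095 m.

No — it overshoots by 59.1 m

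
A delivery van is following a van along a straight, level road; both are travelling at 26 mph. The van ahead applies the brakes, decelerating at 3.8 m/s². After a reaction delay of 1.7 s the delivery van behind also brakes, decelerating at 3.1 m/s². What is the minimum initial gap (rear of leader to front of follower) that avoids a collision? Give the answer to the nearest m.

26 mph × 0.44704 = 11.6230 m/s.
Leader travels v²/(2a_L) = 135.094 / 7.600 = 17.776 m before stopping.
Follower covers v·t_r = 11.6230 × 1.7 = 19.759 m while reacting, then v²/(2a_F) = 135.094 / 6.200 = 21.789 m while braking, for a total of 19.759 + 21.789 = 41.548 m.
Since a_F ≤ a_L and the follower starts braking later, the follower is never slower than the leader, so the closest approach is when both have stopped.
Minimum gap = 41.548 − 17.776 = 23.772 m.

Minimum gap ≈ 24 m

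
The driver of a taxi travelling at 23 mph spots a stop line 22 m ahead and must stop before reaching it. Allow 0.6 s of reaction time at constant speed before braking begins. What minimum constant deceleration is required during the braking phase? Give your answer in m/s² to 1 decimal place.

Required deceleration ≈ 3.3 m/s²

23 mph × 0.44704 = 10.2819 m/s.
Distance covered during reaction = 10.2819 × 0.6 = 6.169 m.
Distance available for braking: 22 − 6.169 = 15.831 m.
v² = 2a·d ⇒ a = v²/(2d) = 10.2819² / (2 × 15.831) = 105.717 / 31.662 = 3.3389 m/s².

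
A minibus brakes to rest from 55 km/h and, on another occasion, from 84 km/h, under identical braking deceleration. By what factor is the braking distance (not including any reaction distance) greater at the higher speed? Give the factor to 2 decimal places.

Factor ≈ 2.33

Braking distance d = v²/(2a), so with a fixed, d ∝ v².
Factor = (84/55)² = 1.5273² = 2.3326.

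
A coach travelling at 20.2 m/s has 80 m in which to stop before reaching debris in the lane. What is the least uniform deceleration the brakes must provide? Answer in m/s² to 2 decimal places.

v² = 2a·d ⇒ a = v²/(2d) = 20.2000² / (2 × 80.000) = 408.040 / 160.000 = 2.5503 m/s².

Required deceleration ≈ 2.55 m/s²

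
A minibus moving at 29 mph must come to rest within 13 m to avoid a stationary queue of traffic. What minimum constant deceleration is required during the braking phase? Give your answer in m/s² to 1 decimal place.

29 mph × 0.44704 = 12.9642 m/s.
v² = 2a·d ⇒ a = v²/(2d) = 12.9642² / (2 × 13.000) = 168.070 / 26.000 = 6.4642 m/s².

Required deceleration ≈ 6.5 m/s²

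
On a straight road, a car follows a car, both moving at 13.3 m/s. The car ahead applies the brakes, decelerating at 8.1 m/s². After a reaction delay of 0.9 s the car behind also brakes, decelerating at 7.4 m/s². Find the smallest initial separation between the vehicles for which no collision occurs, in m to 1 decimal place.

Leader travels v²/(2a_L) = 176.890 / 16.200 = 10.919 m before stopping.
Follower covers v·t_r = 13.3000 × 0.9 = 11.970 m while reacting, then v²/(2a_F) = 176.890 / 14.800 = 11.952 m while braking, for a total of 11.970 + 11.952 = 23.922 m.
Since a_F ≤ a_L and the follower starts braking later, the follower is never slower than the leader, so the closest approach is when both have stopped.
Minimum gap = 23.922 − 10.919 = 13.003 m.

Minimum gap ≈ 13.0 m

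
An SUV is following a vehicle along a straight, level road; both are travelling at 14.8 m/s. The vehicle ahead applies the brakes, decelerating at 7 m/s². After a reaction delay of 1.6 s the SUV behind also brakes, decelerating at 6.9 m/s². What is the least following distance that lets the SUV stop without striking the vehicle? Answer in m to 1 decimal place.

Minimum gap ≈ 23.9 m

Leader travels v²/(2a_L) = 219.040 / 14.000 = 15.646 m before stopping.
Follower covers v·t_r = 14.8000 × 1.6 = 23.680 m while reacting, then v²/(2a_F) = 219.040 / 13.800 = 15.872 m while braking, for a total of 23.680 + 15.872 = 39.552 m.
Since a_F ≤ a_L and the follower starts braking later, the follower is never slower than the leader, so the closest approach is when both have stopped.
Minimum gap = 39.552 − 15.646 = 23.906 m.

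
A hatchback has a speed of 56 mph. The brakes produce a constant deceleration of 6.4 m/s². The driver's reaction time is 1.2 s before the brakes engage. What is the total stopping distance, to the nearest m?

56 mph × 0.44704 = 25.0342 m/s.
Reaction distance = v·t_r = 25.0342 × 1.2 = 30.041 m.
Braking distance = v²/(2a) = 25.0342² / (2 × 6.400) = 626.711 / 12.800 = 48.962 m.
Total = 30.041 + 48.962 = 79.003 m.

Total stopping distance ≈ 79 m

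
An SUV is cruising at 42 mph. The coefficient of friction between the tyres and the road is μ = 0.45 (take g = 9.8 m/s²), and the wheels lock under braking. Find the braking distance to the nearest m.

42 mph × 0.44704 = 18.7757 m/s.
a = μg = 0.45 × 9.8 = 4.410 m/s².
Braking distance = v²/(2a) = 18.7757² / (2 × 4.410) = 352.527 / 8.820 = 39.969 m.

Braking distance ≈ 40 m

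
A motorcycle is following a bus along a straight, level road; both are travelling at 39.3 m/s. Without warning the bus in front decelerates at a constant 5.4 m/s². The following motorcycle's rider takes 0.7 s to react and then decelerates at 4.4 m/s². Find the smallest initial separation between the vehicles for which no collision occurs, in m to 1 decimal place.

Minimum gap ≈ 60.0 m

Leader travels v²/(2a_L) = 1544.490 / 10.800 = 143.008 m before stopping.
Follower covers v·t_r = 39.3000 × 0.7 = 27.510 m while reacting, then v²/(2a_F) = 1544.490 / 8.800 = 175.510 m while braking, for a total of 27.510 + 175.510 = 203.020 m.
Since a_F ≤ a_L and the follower starts braking later, the follower is never slower than the leader, so the closest approach is when both have stopped.
Minimum gap = 203.020 − 143.008 = 60.012 m.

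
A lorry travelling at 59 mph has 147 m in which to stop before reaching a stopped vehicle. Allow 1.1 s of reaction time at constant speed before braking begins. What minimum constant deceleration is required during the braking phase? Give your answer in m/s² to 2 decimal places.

59 mph × 0.44704 = 26.3754 m/s.
Distance covered during reaction = 26.3754 × 1.1 = 29.013 m.
Distance available for braking: 147 − 29.013 = 117.987 m.
v² = 2a·d ⇒ a = v²/(2d) = 26.3754² / (2 × 117.987) = 695.662 / 235.974 = 2.9480 m/s².

Required deceleration ≈ 2.95 m/s²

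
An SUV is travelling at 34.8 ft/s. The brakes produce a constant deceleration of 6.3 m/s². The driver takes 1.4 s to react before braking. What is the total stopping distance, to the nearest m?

34.8 ft/s × 0.3048 = 10.6070 m/s.
Reaction distance = v·t_r = 10.6070 × 1.4 = 14.850 m.
Braking distance = v²/(2a) = 10.6070² / (2 × 6.300) = 112.508 / 12.600 = 8.929 m.
Total = 14.850 + 8.929 = 23.779 m.

Total stopping distance ≈ 24 m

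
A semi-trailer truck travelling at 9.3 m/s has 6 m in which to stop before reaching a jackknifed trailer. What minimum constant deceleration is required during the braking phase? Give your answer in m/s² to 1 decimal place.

v² = 2a·d ⇒ a = v²/(2d) = 9.3000² / (2 × 6.000) = 86.490 / 12.000 = 7.2075 m/s².

Required deceleration ≈ 7.2 m/s²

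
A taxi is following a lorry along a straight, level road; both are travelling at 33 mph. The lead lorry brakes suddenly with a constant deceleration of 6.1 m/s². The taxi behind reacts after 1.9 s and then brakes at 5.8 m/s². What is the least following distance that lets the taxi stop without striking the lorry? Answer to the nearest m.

Minimum gap ≈ 29 m

33 mph × 0.44704 = 14.7523 m/s.
Leader travels v²/(2a_L) = 217.630 / 12.200 = 17.839 m before stopping.
Follower covers v·t_r = 14.7523 × 1.9 = 28.029 m while reacting, then v²/(2a_F) = 217.630 / 11.600 = 18.761 m while braking, for a total of 28.029 + 18.761 = 46.790 m.
Since a_F ≤ a_L and the follower starts braking later, the follower is never slower than the leader, so the closest approach is when both have stopped.
Minimum gap = 46.790 − 17.839 = 28.951 m.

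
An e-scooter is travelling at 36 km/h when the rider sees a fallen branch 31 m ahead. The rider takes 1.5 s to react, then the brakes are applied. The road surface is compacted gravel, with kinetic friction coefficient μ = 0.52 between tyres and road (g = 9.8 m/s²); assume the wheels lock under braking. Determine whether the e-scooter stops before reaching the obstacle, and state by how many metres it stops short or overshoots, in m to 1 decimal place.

36 km/h ÷ 3.6 = 10.0000 m/s.
a = μg = 0.52 × 9.8 = 5.096 m/s².
Reaction distance = 10.0000 × 1.5 = 15.000 m.
Braking distance = v²/(2a) = 100.000 / 10.192 = 9.812 m.
Total stopping distance = 15.000 + 9.812 = 24.812 m, vs 31 m available — it stops with 31 − 24.812 = 6.188 m to spare.

Yes — it stops 6.2 m short of the obstacle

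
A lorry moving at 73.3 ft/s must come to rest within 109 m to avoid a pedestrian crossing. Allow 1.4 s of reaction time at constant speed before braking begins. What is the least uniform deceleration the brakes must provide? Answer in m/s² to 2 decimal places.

Required deceleration ≈ 3.21 m/s²

73.3 ft/s × 0.3048 = 22.3418 m/s.
Distance covered during reaction = 22.3418 × 1.4 = 31.279 m.
Distance available for braking: 109 − 31.279 = 77.721 m.
v² = 2a·d ⇒ a = v²/(2d) = 22.3418² / (2 × 77.721) = 499.156 / 155.442 = 3.2112 m/s².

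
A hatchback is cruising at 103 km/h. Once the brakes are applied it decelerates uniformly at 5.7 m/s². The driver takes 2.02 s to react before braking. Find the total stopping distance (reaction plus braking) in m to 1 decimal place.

103 km/h ÷ 3.6 = 28.6111 m/s.
Reaction distance = v·t_r = 28.6111 × 2.02 = 57.794 m.
Braking distance = v²/(2a) = 28.6111² / (2 × 5.700) = 818.595 / 11.400 = 71.807 m.
Total = 57.794 + 71.807 = 129.601 m.

Total stopping distance ≈ 129.6 m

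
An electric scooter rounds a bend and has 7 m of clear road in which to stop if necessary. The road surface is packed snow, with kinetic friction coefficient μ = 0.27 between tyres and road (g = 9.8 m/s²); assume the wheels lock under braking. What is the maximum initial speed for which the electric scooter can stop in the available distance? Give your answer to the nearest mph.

a = μg = 0.27 × 9.8 = 2.646 m/s².
v²/(2a) = d ⇒ v = √(2 × 2.646 × 7) = √37.04 = 6.0860 m/s.
6.0860 m/s ÷ 0.44704 = 13.614 mph.

Maximum speed ≈ 14 mph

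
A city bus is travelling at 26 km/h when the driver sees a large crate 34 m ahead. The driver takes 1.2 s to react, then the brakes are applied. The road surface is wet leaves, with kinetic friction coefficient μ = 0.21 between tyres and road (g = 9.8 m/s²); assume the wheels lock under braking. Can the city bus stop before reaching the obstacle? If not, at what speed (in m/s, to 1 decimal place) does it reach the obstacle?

Yes — it stops about 12.7 m short of the obstacle, so it never reaches it

26 km/h ÷ 3.6 = 7.2222 m/s.
a = μg = 0.21 × 9.8 = 2.058 m/s².
Reaction distance = 7.2222 × 1.2 = 8.667 m.
Braking distance = v²/(2a) = 52.160 / 4.116 = 12.672 m.
Total stopping distance = 8.667 + 12.672 = 21.339 m, vs 34 m available — it stops with 34 − 21.339 = 12.661 m to spare.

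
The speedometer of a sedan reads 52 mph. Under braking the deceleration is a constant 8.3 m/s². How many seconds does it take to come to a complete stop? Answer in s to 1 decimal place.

Braking time ≈ 2.8 s

52 mph × 0.44704 = 23.2461 m/s.
Braking time = v/a = 23.2461 / 8.300 = 2.801 s.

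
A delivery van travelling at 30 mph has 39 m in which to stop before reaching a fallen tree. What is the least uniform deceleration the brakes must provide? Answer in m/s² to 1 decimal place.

30 mph × 0.44704 = 13.4112 m/s.
v² = 2a·d ⇒ a = v²/(2d) = 13.4112² / (2 × 39.000) = 179.860 / 78.000 = 2.3059 m/s².

Required deceleration ≈ 2.3 m/s²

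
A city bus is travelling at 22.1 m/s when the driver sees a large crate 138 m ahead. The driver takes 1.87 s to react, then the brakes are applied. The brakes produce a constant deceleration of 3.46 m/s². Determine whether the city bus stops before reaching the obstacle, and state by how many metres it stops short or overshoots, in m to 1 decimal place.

Reaction distance = 22.1000 × 1.87 = 41.327 m.
Braking distance = v²/(2a) = 488.410 / 6.920 = 70.579 m.
Total stopping distance = 41.327 + 70.579 = 111.906 m, vs 138 m available — it stops with 138 − 111.906 = 26.094 m to spare.

Yes — it stops 26.1 m short of the obstacle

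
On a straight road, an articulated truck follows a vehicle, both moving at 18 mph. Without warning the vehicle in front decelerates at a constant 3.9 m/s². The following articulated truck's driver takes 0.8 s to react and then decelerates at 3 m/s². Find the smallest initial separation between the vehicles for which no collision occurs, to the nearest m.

18 mph × 0.44704 = 8.0467 m/s.
Leader travels v²/(2a_L) = 64.749 / 7.800 = 8.301 m before stopping.
Follower covers v·t_r = 8.0467 × 0.8 = 6.437 m while reacting, then v²/(2a_F) = 64.749 / 6.000 = 10.791 m while braking, for a total of 6.437 + 10.791 = 17.228 m.
Since a_F ≤ a_L and the follower starts braking later, the follower is never slower than the leader, so the closest approach is when both have stopped.
Minimum gap = 17.228 − 8.301 = 8.927 m.

Minimum gap ≈ 9 m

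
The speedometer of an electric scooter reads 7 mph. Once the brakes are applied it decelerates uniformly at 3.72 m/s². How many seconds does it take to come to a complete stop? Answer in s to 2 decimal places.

7 mph × 0.44704 = 3.1293 m/s.
Braking time = v/a = 3.1293 / 3.720 = 0.841 s.

Braking time ≈ 0.84 s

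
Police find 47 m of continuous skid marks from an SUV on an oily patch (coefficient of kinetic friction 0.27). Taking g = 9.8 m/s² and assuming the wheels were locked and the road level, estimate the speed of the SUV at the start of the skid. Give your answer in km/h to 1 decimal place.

Deceleration a = μg = 0.27 × 9.8 = 2.646 m/s².
v = √(2a·d) = √(2 × 2.646 × 47) = √248.724 = 15.7710 m/s.
= 15.7710 × 3.6 = 56.776 km/h.

Initial speed ≈ 56.8 km/h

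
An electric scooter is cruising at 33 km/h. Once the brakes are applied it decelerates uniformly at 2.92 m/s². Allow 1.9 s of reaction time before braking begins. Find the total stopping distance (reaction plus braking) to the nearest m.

33 km/h ÷ 3.6 = 9.1667 m/s.
Reaction distance = v·t_r = 9.1667 × 1.9 = 17.417 m.
Braking distance = v²/(2a) = 9.1667² / (2 × 2.920) = 84.028 / 5.840 = 14.388 m.
Total = 17.417 + 14.388 = 31.805 m.

Total stopping distance ≈ 32 m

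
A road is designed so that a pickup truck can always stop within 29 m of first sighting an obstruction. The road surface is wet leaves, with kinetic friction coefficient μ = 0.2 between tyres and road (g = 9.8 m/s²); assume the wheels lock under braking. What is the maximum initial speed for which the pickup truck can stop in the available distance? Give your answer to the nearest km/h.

Maximum speed ≈ 38 km/h

a = μg = 0.2 × 9.8 = 1.960 m/s².
v²/(2a) = d ⇒ v = √(2 × 1.960 × 29) = √113.68 = 10.6621 m/s.
10.6621 m/s × 3.6 = 38.384 km/h.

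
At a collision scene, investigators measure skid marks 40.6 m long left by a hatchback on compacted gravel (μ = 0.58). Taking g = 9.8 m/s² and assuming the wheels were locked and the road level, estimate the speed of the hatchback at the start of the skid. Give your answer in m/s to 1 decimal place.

Initial speed ≈ 21.5 m/s

Deceleration a = μg = 0.58 × 9.8 = 5.684 m/s².
v = √(2a·d) = √(2 × 5.684 × 40.6) = √461.541 = 21.4835 m/s.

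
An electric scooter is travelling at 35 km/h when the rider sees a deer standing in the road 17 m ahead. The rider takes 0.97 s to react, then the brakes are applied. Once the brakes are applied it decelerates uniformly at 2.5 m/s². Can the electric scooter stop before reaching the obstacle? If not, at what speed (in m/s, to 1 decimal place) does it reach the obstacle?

No — it strikes the obstacle at 7.5 m/s

35 km/h ÷ 3.6 = 9.7222 m/s.
Reaction distance = 9.7222 × 0.97 = 9.431 m.
Braking distance needed to stop: v²/(2a) = 94.521 / 5.000 = 18.904 m, so total needed = 9.431 + 18.904 = 28.335 m > 17 m — it cannot stop.
Distance remaining when braking begins: 17 − 9.431 = 7.569 m.
v² = v₀² − 2a·d = 94.521 − 2 × 2.500 × 7.569 = 56.676 m²/s².
v = √56.676 = 7.528 m/s.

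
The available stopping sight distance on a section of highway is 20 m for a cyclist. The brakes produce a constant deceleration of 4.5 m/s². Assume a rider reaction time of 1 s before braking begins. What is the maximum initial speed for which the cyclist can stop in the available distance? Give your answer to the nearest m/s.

Stopping distance: v·t_r + v²/(2a) = 20 with t_r = 1 s and a = 4.500 m/s².
So v² + 9.000 v − 180.00 = 0.
Positive root: v = −a·t_r + √((a·t_r)² + 2a·d) = −4.500 + √(20.250 + 180.00) = 9.6510 m/s.

Maximum speed ≈ 10 m/s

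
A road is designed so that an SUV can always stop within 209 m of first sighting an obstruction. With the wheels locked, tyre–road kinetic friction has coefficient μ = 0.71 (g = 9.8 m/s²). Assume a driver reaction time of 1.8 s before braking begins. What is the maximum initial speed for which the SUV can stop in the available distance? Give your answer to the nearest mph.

Maximum speed ≈ 96 mph

a = μg = 0.71 × 9.8 = 6.958 m/s².
Stopping distance: v·t_r + v²/(2a) = 209 with t_r = 1.8 s and a = 6.958 m/s².
So v² + 25.049 v − 2908.44 = 0.
Positive root: v = −a·t_r + √((a·t_r)² + 2a·d) = −12.524 + √(156.851 + 2908.44) = 42.8411 m/s.
42.8411 m/s ÷ 0.44704 = 95.833 mph.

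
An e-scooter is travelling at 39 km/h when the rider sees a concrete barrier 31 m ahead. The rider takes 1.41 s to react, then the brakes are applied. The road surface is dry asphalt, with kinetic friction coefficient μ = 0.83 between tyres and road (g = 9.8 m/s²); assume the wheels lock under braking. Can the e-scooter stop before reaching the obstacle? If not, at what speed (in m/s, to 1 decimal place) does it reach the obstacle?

Yes — it stops about 8.5 m short of the obstacle, so it never reaches it

39 km/h ÷ 3.6 = 10.8333 m/s.
a = μg = 0.83 × 9.8 = 8.134 m/s².
Reaction distance = 10.8333 × 1.41 = 15.275 m.
Braking distance = v²/(2a) = 117.360 / 16.268 = 7.214 m.
Total stopping distance = 15.275 + 7.214 = 22.489 m, vs 31 m available — it stops with 31 − 22.489 = 8.511 m to spare.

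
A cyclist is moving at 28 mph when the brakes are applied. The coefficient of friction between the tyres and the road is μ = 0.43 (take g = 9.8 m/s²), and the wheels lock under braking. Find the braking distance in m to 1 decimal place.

28 mph × 0.44704 = 12.5171 m/s.
a = μg = 0.43 × 9.8 = 4.214 m/s².
Braking distance = v²/(2a) = 12.5171² / (2 × 4.214) = 156.678 / 8.428 = 18.590 m.

Braking distance ≈ 18.6 m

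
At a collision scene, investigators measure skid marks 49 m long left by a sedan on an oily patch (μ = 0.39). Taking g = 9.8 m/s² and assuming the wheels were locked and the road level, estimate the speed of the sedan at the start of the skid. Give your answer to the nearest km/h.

Deceleration a = μg = 0.39 × 9.8 = 3.822 m/s².
v = √(2a·d) = √(2 × 3.822 × 49) = √374.556 = 19.3534 m/s.
= 19.3534 × 3.6 = 69.672 km/h.

Initial speed ≈ 70 km/h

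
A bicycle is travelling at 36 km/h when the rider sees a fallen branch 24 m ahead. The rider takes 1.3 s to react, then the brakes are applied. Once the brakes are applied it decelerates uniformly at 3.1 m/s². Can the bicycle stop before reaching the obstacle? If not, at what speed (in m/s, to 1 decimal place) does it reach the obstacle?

No — it strikes the obstacle at 5.6 m/s

36 km/h ÷ 3.6 = 10.0000 m/s.
Reaction distance = 10.0000 × 1.3 = 13.000 m.
Braking distance needed to stop: v²/(2a) = 100.000 / 6.200 = 16.129 m, so total needed = 13.000 + 16.129 = 29.129 m > 24 m — it cannot stop.
Distance remaining when braking begins: 24 − 13.000 = 11.000 m.
v² = v₀² − 2a·d = 100.000 − 2 × 3.100 × 11.000 = 31.800 m²/s².
v = √31.800 = 5.639 m/s.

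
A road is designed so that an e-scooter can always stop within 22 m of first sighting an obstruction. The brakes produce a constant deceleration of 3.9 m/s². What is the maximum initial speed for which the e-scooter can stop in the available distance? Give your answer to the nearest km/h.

Maximum speed ≈ 47 km/h

v²/(2a) = d ⇒ v = √(2 × 3.900 × 22) = √171.60 = 13.0996 m/s.
13.0996 m/s × 3.6 = 47.159 km/h.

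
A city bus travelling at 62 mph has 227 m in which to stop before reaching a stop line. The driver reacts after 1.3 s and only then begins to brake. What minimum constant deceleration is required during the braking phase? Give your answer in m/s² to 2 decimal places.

Required deceleration ≈ 2.01 m/s²

62 mph × 0.44704 = 27.7165 m/s.
Distance covered during reaction = 27.7165 × 1.3 = 36.031 m.
Distance available for braking: 227 − 36.031 = 190.969 m.
v² = 2a·d ⇒ a = v²/(2d) = 27.7165² / (2 × 190.969) = 768.204 / 381.938 = 2.0113 m/s².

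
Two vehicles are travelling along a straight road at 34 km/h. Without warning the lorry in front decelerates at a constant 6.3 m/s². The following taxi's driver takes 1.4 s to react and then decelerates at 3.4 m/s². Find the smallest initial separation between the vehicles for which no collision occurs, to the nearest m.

34 km/h ÷ 3.6 = 9.4444 m/s.
Leader travels v²/(2a_L) = 89.197 / 12.600 = 7.079 m before stopping.
Follower covers v·t_r = 9.4444 × 1.4 = 13.222 m while reacting, then v²/(2a_F) = 89.197 / 6.800 = 13.117 m while braking, for a total of 13.222 + 13.117 = 26.339 m.
Since a_F ≤ a_L and the follower starts braking later, the follower is never slower than the leader, so the closest approach is when both have stopped.
Minimum gap = 26.339 − 7.079 = 19.260 m.

Minimum gap ≈ 19 m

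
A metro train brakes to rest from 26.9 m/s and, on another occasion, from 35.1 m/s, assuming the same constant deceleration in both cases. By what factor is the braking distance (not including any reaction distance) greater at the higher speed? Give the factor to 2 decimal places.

Braking distance d = v²/(2a), so with a fixed, d ∝ v².
Factor = (35.1/26.9)² = 1.3048² = 1.7025.

Factor ≈ 1.70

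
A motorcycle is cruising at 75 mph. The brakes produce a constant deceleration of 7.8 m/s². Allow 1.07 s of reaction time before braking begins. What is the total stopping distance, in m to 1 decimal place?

75 mph × 0.44704 = 33.5280 m/s.
Reaction distance = v·t_r = 33.5280 × 1.07 = 35.875 m.
Braking distance = v²/(2a) = 33.5280² / (2 × 7.800) = 1124.127 / 15.600 = 72.059 m.
Total = 35.875 + 72.059 = 107.934 m.

Total stopping distance ≈ 107.9 m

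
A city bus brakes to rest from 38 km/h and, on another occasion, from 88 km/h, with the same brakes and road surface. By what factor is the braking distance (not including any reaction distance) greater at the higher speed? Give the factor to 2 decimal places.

Factor ≈ 5.36

Braking distance d = v²/(2a), so with a fixed, d ∝ v².
Factor = (88/38)² = 2.3158² = 5.3629.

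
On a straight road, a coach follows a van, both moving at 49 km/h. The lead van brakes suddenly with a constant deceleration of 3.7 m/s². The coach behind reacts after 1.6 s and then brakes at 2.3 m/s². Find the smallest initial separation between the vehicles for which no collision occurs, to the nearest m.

Minimum gap ≈ 37 m

49 km/h ÷ 3.6 = 13.6111 m/s.
Leader travels v²/(2a_L) = 185.262 / 7.400 = 25.035 m before stopping.
Follower covers v·t_r = 13.6111 × 1.6 = 21.778 m while reacting, then v²/(2a_F) = 185.262 / 4.600 = 40.274 m while braking, for a total of 21.778 + 40.274 = 62.052 m.
Since a_F ≤ a_L and the follower starts braking later, the follower is never slower than the leader, so the closest approach is when both have stopped.
Minimum gap = 62.052 − 25.035 = 37.017 m.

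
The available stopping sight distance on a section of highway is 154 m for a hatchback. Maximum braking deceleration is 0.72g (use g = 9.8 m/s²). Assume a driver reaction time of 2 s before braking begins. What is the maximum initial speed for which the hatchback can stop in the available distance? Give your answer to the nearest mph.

a = 0.72 × 9.8 = 7.056 m/s².
Stopping distance: v·t_r + v²/(2a) = 154 with t_r = 2 s and a = 7.056 m/s².
So v² + 28.224 v − 2173.25 = 0.
Positive root: v = −a·t_r + √((a·t_r)² + 2a·d) = −14.112 + √(199.149 + 2173.25) = 34.5953 m/s.
34.5953 m/s ÷ 0.44704 = 77.387 mph.

Maximum speed ≈ 77 mph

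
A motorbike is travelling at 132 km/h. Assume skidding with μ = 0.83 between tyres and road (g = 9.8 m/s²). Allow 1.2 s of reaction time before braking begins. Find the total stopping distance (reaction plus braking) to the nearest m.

132 km/h ÷ 3.6 = 36.6667 m/s.
a = μg = 0.83 × 9.8 = 8.134 m/s².
Reaction distance = v·t_r = 36.6667 × 1.2 = 44.000 m.
Braking distance = v²/(2a) = 36.6667² / (2 × 8.134) = 1344.447 / 16.268 = 82.644 m.
Total = 44.000 + 82.644 = 126.644 m.

Total stopping distance ≈ 127 m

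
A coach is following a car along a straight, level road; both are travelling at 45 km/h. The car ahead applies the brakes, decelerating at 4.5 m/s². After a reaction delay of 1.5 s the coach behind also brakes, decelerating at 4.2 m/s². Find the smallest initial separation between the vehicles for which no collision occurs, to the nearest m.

Minimum gap ≈ 20 m

45 km/h ÷ 3.6 = 12.5000 m/s.
Leader travels v²/(2a_L) = 156.250 / 9.000 = 17.361 m before stopping.
Follower covers v·t_r = 12.5000 × 1.5 = 18.750 m while reacting, then v²/(2a_F) = 156.250 / 8.400 = 18.601 m while braking, for a total of 18.750 + 18.601 = 37.351 m.
Since a_F ≤ a_L and the follower starts braking later, the follower is never slower than the leader, so the closest approach is when both have stopped.
Minimum gap = 37.351 − 17.361 = 19.990 m.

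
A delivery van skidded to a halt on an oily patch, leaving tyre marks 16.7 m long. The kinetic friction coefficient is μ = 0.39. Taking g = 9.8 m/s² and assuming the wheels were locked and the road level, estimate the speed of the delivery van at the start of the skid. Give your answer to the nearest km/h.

Deceleration a = μg = 0.39 × 9.8 = 3.822 m/s².
v = √(2a·d) = √(2 × 3.822 × 16.7) = √127.655 = 11.2985 m/s.
= 11.2985 × 3.6 = 40.675 km/h.

Initial speed ≈ 41 km/h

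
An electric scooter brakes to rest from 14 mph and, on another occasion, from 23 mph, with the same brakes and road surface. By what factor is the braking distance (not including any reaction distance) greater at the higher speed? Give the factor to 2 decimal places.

Factor ≈ 2.70

Braking distance d = v²/(2a), so with a fixed, d ∝ v².
Factor = (23/14)² = 1.6429² = 2.6991.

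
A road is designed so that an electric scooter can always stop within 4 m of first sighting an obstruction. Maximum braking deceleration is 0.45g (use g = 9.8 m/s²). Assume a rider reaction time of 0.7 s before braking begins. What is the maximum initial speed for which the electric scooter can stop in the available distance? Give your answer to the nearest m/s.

a = 0.45 × 9.8 = 4.410 m/s².
Stopping distance: v·t_r + v²/(2a) = 4 with t_r = 0.7 s and a = 4.410 m/s².
So v² + 6.174 v − 35.28 = 0.
Positive root: v = −a·t_r + √((a·t_r)² + 2a·d) = −3.087 + √(9.530 + 35.28) = 3.6070 m/s.

Maximum speed ≈ 4 m/s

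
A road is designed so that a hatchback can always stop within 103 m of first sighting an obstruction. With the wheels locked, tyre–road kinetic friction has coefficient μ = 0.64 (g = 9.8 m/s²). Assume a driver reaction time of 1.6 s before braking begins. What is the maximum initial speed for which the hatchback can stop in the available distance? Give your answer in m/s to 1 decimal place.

a = μg = 0.64 × 9.8 = 6.272 m/s².
Stopping distance: v·t_r + v²/(2a) = 103 with t_r = 1.6 s and a = 6.272 m/s².
So v² + 20.070 v − 1292.03 = 0.
Positive root: v = −a·t_r + √((a·t_r)² + 2a·d) = −10.035 + √(100.701 + 1292.03) = 27.2843 m/s.

Maximum speed ≈ 27.3 m/s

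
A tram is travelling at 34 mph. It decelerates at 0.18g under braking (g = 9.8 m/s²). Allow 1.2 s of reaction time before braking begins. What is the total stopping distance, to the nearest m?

Total stopping distance ≈ 84 m

34 mph × 0.44704 = 15.1994 m/s.
a = 0.18 × 9.8 = 1.764 m/s².
Reaction distance = v·t_r = 15.1994 × 1.2 = 18.239 m.
Braking distance = v²/(2a) = 15.1994² / (2 × 1.764) = 231.022 / 3.528 = 65.482 m.
Total = 18.239 + 65.482 = 83.721 m.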